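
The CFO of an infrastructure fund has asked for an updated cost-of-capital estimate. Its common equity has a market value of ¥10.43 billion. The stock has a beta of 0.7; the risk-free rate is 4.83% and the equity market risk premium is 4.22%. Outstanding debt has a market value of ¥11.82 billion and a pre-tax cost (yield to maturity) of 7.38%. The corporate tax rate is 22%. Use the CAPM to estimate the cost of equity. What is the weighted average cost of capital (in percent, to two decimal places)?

6.71%

Cost of equity via CAPM: Re = 4.83% + 0.7 × 4.22% = 7.7840%.
Total capital V = 10.43 + 11.82 = 22.25.
Equity: weight = 10.43/22.25 = 0.4688; cost = 7.784%.
Debt: weight = 11.82/22.25 = 0.5312; after-tax cost = 7.38% × (1 − 22%) = 5.7564%.
WACC = 0.4688 × 7.7840% + 0.5312 × 5.7564% = 6.7069%.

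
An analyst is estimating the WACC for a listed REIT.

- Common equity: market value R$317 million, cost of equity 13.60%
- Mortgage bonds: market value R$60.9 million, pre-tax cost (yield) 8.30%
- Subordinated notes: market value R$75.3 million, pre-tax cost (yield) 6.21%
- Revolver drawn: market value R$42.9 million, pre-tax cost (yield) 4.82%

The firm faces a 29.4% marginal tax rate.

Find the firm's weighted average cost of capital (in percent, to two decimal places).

10.37%

Total capital V = 317 + 60.9 + 75.3 + 42.9 = 496.1.
Equity: weight = 317/496.1 = 0.6390; cost = 13.6%.
Mortgage bonds: weight = 60.9/496.1 = 0.1228; after-tax cost = 8.3% × (1 − 29.4%) = 5.8598%.
Subordinated notes: weight = 75.3/496.1 = 0.1518; after-tax cost = 6.21% × (1 − 29.4%) = 4.3843%.
Revolver drawn: weight = 42.9/496.1 = 0.0865; after-tax cost = 4.82% × (1 − 29.4%) = 3.4029%.
WACC = 0.6390 × 13.6000% + 0.1228 × 5.8598% + 0.1518 × 4.3843% + 0.0865 × 3.4029% = 10.3692%.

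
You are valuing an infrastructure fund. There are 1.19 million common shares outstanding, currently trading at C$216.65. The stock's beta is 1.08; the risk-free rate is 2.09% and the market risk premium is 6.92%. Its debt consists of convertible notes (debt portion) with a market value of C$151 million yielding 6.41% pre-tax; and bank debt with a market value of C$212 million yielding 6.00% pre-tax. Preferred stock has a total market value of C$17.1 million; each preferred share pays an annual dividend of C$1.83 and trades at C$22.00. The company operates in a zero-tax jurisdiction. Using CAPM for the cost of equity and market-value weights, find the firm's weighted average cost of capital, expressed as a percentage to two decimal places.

7.60%

Cost of equity via CAPM: Re = 2.09% + 1.08 × 6.92% = 9.5636%.
Cost of preferred: Rp = 1.83 / 22.0 = 8.3182%.
Market value of equity E = 216.65 × 1.19m = 257.8135m.
Total capital V = 257.8135 + 17.1 + 151 + 212 = 637.9135.
Equity: weight = 257.8135/637.9135 = 0.4042; cost = 9.5636%.
Preferred: weight = 17.1/637.9135 = 0.0268; cost = 8.3182%.
Convertible notes (debt portion): weight = 151/637.9135 = 0.2367; after-tax cost = 6.41% × (1 − 0%) = 6.4100%.
Bank debt: weight = 212/637.9135 = 0.3323; after-tax cost = 6% × (1 − 0%) = 6.0000%.
WACC = 0.4042 × 9.5636% + 0.0268 × 8.3182% + 0.2367 × 6.4100% + 0.3323 × 6.0000% = 7.5994%.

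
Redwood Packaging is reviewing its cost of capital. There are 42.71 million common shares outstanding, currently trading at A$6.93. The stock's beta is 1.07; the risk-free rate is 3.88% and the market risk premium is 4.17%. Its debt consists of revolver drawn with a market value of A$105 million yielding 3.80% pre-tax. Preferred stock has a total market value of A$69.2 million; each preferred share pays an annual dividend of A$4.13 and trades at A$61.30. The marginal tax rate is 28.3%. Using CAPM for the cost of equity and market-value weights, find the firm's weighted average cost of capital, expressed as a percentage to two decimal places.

6.85%

Cost of equity via CAPM: Re = 3.88% + 1.07 × 4.17% = 8.3419%.
Cost of preferred: Rp = 4.13 / 61.3 = 6.7374%.
Market value of equity E = 6.93 × 42.71m = 295.9803m.
Total capital V = 295.9803 + 69.2 + 105 = 470.1803.
Equity: weight = 295.9803/470.1803 = 0.6295; cost = 8.3419%.
Preferred: weight = 69.2/470.1803 = 0.1472; cost = 6.7374%.
Revolver drawn: weight = 105/470.1803 = 0.2233; after-tax cost = 3.8% × (1 − 28.3%) = 2.7246%.
WACC = 0.6295 × 8.3419% + 0.1472 × 6.7374% + 0.2233 × 2.7246% = 6.8513%.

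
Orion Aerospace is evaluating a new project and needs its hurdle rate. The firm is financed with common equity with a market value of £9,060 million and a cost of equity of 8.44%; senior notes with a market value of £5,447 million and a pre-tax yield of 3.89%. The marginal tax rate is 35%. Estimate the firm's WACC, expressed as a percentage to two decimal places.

Total capital V = 9060 + 5447 = 14507.
Equity: weight = 9060/14507 = 0.6245; cost = 8.44%.
Senior notes: weight = 5447/14507 = 0.3755; after-tax cost = 3.89% × (1 − 35%) = 2.5285%.
WACC = 0.6245 × 8.4400% + 0.3755 × 2.5285% = 6.2204%.

6.22%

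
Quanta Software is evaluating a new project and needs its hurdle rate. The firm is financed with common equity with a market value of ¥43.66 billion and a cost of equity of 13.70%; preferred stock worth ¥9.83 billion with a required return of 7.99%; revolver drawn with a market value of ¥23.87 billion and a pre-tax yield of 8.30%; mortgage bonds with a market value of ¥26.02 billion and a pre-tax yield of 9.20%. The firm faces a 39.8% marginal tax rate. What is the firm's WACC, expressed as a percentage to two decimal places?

Total capital V = 43.66 + 9.83 + 23.87 + 26.02 = 103.38.
Equity: weight = 43.66/103.38 = 0.4223; cost = 13.7%.
Preferred: weight = 9.83/103.38 = 0.0951; cost = 7.99%.
Revolver drawn: weight = 23.87/103.38 = 0.2309; after-tax cost = 8.3% × (1 − 39.8%) = 4.9966%.
Mortgage bonds: weight = 26.02/103.38 = 0.2517; after-tax cost = 9.2% × (1 − 39.8%) = 5.5384%.
WACC = 0.4223 × 13.7000% + 0.0951 × 7.9900% + 0.2309 × 4.9966% + 0.2517 × 5.5384% = 9.0933%.

9.09%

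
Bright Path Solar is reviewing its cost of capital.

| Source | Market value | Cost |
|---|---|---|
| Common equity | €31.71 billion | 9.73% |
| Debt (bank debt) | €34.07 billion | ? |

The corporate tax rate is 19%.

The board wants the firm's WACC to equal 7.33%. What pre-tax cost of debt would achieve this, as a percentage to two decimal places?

Total capital V = 31.71 + 34.07 = 65.78.
Equity weight = 31.71/65.78 = 0.4821.
Bank debt weight = 34.07/65.78 = 0.5179.
Equity contribution = 0.4821 × 9.73% = 4.6905%.
Remaining for debt = 7.33% − 4.6905% = 2.6395%.
Rd × (1 − 19%) × 0.5179 = 2.6395%  ⇒  Rd = 6.2917%.

6.29%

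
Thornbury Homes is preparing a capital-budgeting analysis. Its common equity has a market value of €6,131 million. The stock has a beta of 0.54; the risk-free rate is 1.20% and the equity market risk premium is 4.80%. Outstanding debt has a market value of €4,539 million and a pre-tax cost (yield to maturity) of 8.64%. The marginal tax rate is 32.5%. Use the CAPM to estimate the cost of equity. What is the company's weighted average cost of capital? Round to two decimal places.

Cost of equity via CAPM: Re = 1.2% + 0.54 × 4.8% = 3.7920%.
Total capital V = 6131 + 4539 = 10670.
Equity: weight = 6131/10670 = 0.5746; cost = 3.792%.
Debt: weight = 4539/10670 = 0.4254; after-tax cost = 8.64% × (1 − 32.5%) = 5.8320%.
WACC = 0.5746 × 3.7920% + 0.4254 × 5.8320% = 4.6598%.

4.66%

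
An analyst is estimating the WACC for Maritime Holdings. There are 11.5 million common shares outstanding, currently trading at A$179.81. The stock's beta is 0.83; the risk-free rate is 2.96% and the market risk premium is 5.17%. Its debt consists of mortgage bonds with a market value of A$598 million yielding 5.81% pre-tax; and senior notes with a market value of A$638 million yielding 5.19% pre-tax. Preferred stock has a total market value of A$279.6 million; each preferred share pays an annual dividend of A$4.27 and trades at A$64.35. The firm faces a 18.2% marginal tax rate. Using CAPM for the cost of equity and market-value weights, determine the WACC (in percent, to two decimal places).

Cost of equity via CAPM: Re = 2.96% + 0.83 × 5.17% = 7.2511%.
Cost of preferred: Rp = 4.27 / 64.35 = 6.6356%.
Market value of equity E = 179.81 × 11.5m = 2067.815m.
Total capital V = 2067.815 + 279.6 + 598 + 638 = 3583.415.
Equity: weight = 2067.815/3583.415 = 0.5771; cost = 7.2511%.
Preferred: weight = 279.6/3583.415 = 0.0780; cost = 6.6356%.
Mortgage bonds: weight = 598/3583.415 = 0.1669; after-tax cost = 5.81% × (1 − 18.2%) = 4.7526%.
Senior notes: weight = 638/3583.415 = 0.1780; after-tax cost = 5.19% × (1 − 18.2%) = 4.2454%.
WACC = 0.5771 × 7.2511% + 0.0780 × 6.6356% + 0.1669 × 4.7526% + 0.1780 × 4.2454% = 6.2510%.

6.25%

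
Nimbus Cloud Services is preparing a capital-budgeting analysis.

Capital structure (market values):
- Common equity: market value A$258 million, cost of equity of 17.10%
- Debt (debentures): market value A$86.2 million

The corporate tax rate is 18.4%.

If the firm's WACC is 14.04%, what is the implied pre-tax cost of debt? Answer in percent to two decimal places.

Total capital V = 258 + 86.2 = 344.2.
Equity weight = 258/344.2 = 0.7496.
Debentures weight = 86.2/344.2 = 0.2504.
Equity contribution = 0.7496 × 17.1% = 12.8175%.
Remaining for debt = 14.04% − 12.8175% = 1.2225%.
Rd × (1 − 18.4%) × 0.2504 = 1.2225%  ⇒  Rd = 5.9820%.

5.98%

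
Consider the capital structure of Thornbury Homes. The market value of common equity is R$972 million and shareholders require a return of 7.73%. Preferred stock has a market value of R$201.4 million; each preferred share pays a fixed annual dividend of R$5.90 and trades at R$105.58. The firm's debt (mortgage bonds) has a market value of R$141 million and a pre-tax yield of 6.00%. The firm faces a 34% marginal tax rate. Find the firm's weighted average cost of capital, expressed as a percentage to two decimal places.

Cost of preferred: Rp = 5.9 / 105.58 = 5.5882%.
Total capital V = 972 + 201.4 + 141 = 1314.4.
Equity: weight = 972/1314.4 = 0.7395; cost = 7.73%.
Preferred: weight = 201.4/1314.4 = 0.1532; cost = 5.5882%.
Mortgage bonds: weight = 141/1314.4 = 0.1073; after-tax cost = 6% × (1 − 34%) = 3.9600%.
WACC = 0.7395 × 7.7300% + 0.1532 × 5.5882% + 0.1073 × 3.9600% = 6.9974%.

7.00%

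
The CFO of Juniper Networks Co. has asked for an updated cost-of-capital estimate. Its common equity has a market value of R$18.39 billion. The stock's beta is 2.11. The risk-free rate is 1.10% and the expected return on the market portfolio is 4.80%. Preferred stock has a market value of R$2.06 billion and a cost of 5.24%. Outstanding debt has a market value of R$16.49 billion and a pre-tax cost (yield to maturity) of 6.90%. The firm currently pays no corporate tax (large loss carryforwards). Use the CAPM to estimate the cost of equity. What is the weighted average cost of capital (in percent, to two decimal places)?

Market risk premium = 4.8% − 1.1% = 3.7%.
Cost of equity via CAPM: Re = 1.1% + 2.11 × 3.7% = 8.9070%.
Total capital V = 18.39 + 2.06 + 16.49 = 36.94.
Equity: weight = 18.39/36.94 = 0.4978; cost = 8.907%.
Preferred: weight = 2.06/36.94 = 0.0558; cost = 5.24%.
Debt: weight = 16.49/36.94 = 0.4464; after-tax cost = 6.9% × (1 − 0%) = 6.9000%.
WACC = 0.4978 × 8.9070% + 0.0558 × 5.2400% + 0.4464 × 6.9000% = 7.8066%.

7.81%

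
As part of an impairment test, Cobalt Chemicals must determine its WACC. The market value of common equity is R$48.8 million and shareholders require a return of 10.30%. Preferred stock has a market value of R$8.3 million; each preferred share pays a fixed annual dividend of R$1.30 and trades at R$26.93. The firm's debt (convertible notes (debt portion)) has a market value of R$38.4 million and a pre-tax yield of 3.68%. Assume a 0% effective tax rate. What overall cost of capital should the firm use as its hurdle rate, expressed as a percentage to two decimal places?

7.16%

Cost of preferred: Rp = 1.3 / 26.93 = 4.8273%.
Total capital V = 48.8 + 8.3 + 38.4 = 95.5.
Equity: weight = 48.8/95.5 = 0.5110; cost = 10.3%.
Preferred: weight = 8.3/95.5 = 0.0869; cost = 4.8273%.
Convertible notes (debt portion): weight = 38.4/95.5 = 0.4021; after-tax cost = 3.68% × (1 − 0%) = 3.6800%.
WACC = 0.5110 × 10.3000% + 0.0869 × 4.8273% + 0.4021 × 3.6800% = 7.1625%.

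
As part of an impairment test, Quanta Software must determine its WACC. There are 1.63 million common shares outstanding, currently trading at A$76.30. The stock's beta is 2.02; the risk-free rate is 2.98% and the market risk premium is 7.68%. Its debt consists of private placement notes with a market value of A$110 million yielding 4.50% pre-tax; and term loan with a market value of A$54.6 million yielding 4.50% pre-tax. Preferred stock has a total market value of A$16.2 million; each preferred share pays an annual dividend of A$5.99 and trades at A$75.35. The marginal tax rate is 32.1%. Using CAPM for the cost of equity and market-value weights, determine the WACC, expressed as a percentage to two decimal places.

9.61%

Cost of equity via CAPM: Re = 2.98% + 2.02 × 7.68% = 18.4936%.
Cost of preferred: Rp = 5.99 / 75.35 = 7.9496%.
Market value of equity E = 76.3 × 1.63m = 124.369m.
Total capital V = 124.369 + 16.2 + 110 + 54.6 = 305.169.
Equity: weight = 124.369/305.169 = 0.4075; cost = 18.4936%.
Preferred: weight = 16.2/305.169 = 0.0531; cost = 7.9496%.
Private placement notes: weight = 110/305.169 = 0.3605; after-tax cost = 4.5% × (1 − 32.1%) = 3.0555%.
Term loan: weight = 54.6/305.169 = 0.1789; after-tax cost = 4.5% × (1 − 32.1%) = 3.0555%.
WACC = 0.4075 × 18.4936% + 0.0531 × 7.9496% + 0.3605 × 3.0555% + 0.1789 × 3.0555% = 9.6070%.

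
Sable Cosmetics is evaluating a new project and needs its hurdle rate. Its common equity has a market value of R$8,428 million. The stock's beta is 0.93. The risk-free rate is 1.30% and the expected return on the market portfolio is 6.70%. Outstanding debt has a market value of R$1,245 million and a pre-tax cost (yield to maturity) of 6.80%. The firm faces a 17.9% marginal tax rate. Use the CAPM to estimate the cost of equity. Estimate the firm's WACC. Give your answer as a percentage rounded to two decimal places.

Market risk premium = 6.7% − 1.3% = 5.4%.
Cost of equity via CAPM: Re = 1.3% + 0.93 × 5.4% = 6.3220%.
Total capital V = 8428 + 1245 = 9673.
Equity: weight = 8428/9673 = 0.8713; cost = 6.322%.
Debt: weight = 1245/9673 = 0.1287; after-tax cost = 6.8% × (1 − 17.9%) = 5.5828%.
WACC = 0.8713 × 6.3220% + 0.1287 × 5.5828% = 6.2269%.

6.23%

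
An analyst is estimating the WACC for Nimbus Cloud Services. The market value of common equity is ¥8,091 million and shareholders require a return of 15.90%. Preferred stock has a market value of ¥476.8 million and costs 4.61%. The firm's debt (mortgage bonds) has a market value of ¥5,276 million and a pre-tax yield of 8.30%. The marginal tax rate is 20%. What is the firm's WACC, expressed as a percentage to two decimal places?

Total capital V = 8091 + 476.8 + 5276 = 13843.8.
Equity: weight = 8091/13843.8 = 0.5844; cost = 15.9%.
Preferred: weight = 476.8/13843.8 = 0.0344; cost = 4.61%.
Mortgage bonds: weight = 5276/13843.8 = 0.3811; after-tax cost = 8.3% × (1 − 20%) = 6.6400%.
WACC = 0.5844 × 15.9000% + 0.0344 × 4.6100% + 0.3811 × 6.6400% = 11.9821%.

11.98%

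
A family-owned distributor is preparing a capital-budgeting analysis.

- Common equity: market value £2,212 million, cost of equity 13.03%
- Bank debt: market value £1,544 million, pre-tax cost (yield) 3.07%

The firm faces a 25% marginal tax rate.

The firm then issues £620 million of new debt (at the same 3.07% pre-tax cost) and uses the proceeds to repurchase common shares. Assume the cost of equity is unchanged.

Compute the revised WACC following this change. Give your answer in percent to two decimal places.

6.85%

After the change:
Total capital V = 1592 + 2164 = 3756.
Equity: weight = 1592/3756 = 0.4239; cost = 13.03%.
Bank debt: weight = 2164/3756 = 0.5761; after-tax cost = 3.07% × (1 − 25%) = 2.3025%.
WACC = 0.4239 × 13.0300% + 0.5761 × 2.3025% = 6.8494%.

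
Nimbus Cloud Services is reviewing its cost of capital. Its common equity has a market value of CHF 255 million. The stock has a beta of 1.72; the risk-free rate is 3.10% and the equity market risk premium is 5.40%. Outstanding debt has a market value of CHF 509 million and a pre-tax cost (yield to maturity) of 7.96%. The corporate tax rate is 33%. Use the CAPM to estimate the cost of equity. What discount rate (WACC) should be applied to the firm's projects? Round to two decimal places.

Cost of equity via CAPM: Re = 3.1% + 1.72 × 5.4% = 12.3880%.
Total capital V = 255 + 509 = 764.
Equity: weight = 255/764 = 0.3338; cost = 12.388%.
Debt: weight = 509/764 = 0.6662; after-tax cost = 7.96% × (1 − 33%) = 5.3332%.
WACC = 0.3338 × 12.3880% + 0.6662 × 5.3332% = 7.6879%.

7.69%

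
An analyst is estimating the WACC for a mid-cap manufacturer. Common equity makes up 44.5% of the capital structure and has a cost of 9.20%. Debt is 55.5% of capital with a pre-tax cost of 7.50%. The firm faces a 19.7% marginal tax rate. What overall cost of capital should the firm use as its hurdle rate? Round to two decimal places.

7.44%

After-tax cost of debt = 7.5% × (1 − 19.7%) = 6.0225%.
WACC = 0.445 × 9.2000% + 0.555 × 6.0225% = 7.4365%.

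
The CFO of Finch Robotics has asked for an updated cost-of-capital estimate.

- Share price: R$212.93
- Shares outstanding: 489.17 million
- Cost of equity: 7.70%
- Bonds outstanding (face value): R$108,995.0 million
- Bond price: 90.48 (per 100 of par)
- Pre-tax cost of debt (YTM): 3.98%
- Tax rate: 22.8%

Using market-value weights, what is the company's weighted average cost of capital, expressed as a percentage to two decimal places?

Market value of equity E = 212.93 × 489.17m = 104158.9681m. Market value of debt D = 108995m × 90.48/100 = 98618.676m.
Total capital V = 104158.9681 + 98618.676 = 202777.6441.
Equity: weight = 104158.9681/202777.6441 = 0.5137; cost = 7.7%.
Bonds outstanding: weight = 98618.676/202777.6441 = 0.4863; after-tax cost = 3.98% × (1 − 22.8%) = 3.0726%.
WACC = 0.5137 × 7.7000% + 0.4863 × 3.0726% = 5.4495%.

5.45%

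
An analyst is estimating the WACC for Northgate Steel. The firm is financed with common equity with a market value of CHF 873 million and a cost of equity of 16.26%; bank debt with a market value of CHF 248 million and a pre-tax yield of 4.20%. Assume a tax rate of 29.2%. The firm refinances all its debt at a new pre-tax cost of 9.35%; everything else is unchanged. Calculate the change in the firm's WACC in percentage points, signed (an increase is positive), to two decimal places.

Current WACC:
Total capital V = 873 + 248 = 1121.
Equity: weight = 873/1121 = 0.7788; cost = 16.26%.
Bank debt: weight = 248/1121 = 0.2212; after-tax cost = 4.2% × (1 − 29.2%) = 2.9736%.
WACC = 0.7788 × 16.2600% + 0.2212 × 2.9736% = 13.3206%.
After the change:
Total capital V = 873 + 248 = 1121.
Equity: weight = 873/1121 = 0.7788; cost = 16.26%.
Bank debt: weight = 248/1121 = 0.2212; after-tax cost = 9.35% × (1 − 29.2%) = 6.6198%.
WACC = 0.7788 × 16.2600% + 0.2212 × 6.6198% = 14.1273%.
Change in WACC = 14.1273% − 13.3206% = 0.8067 pp.

+0.81 pp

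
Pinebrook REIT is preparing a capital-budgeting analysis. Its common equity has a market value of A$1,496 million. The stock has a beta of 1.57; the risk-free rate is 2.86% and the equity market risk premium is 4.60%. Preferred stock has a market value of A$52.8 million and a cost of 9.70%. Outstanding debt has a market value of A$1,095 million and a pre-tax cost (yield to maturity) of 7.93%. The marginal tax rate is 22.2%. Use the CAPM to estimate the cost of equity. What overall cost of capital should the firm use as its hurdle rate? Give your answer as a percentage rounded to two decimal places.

8.45%

Cost of equity via CAPM: Re = 2.86% + 1.57 × 4.6% = 10.0820%.
Total capital V = 1496 + 52.8 + 1095 = 2643.8.
Equity: weight = 1496/2643.8 = 0.5659; cost = 10.082%.
Preferred: weight = 52.8/2643.8 = 0.0200; cost = 9.7%.
Debt: weight = 1095/2643.8 = 0.4142; after-tax cost = 7.93% × (1 − 22.2%) = 6.1695%.
WACC = 0.5659 × 10.0820% + 0.0200 × 9.7000% + 0.4142 × 6.1695% = 8.4539%.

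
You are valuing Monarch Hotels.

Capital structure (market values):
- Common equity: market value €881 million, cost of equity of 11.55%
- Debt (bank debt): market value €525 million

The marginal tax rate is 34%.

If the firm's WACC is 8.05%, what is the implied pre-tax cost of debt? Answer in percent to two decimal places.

Total capital V = 881 + 525 = 1406.
Equity weight = 881/1406 = 0.6266.
Bank debt weight = 525/1406 = 0.3734.
Equity contribution = 0.6266 × 11.55% = 7.2372%.
Remaining for debt = 8.05% − 7.2372% = 0.8128%.
Rd × (1 − 34%) × 0.3734 = 0.8128%  ⇒  Rd = 3.2980%.

3.30%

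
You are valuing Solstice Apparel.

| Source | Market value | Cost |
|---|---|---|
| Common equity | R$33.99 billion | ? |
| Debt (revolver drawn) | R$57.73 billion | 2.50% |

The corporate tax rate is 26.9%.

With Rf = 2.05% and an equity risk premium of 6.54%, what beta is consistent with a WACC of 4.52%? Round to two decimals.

1.08

Total capital V = 33.99 + 57.73 = 91.72.
Equity weight = 33.99/91.72 = 0.3706.
Revolver drawn weight = 57.73/91.72 = 0.6294.
Debt contribution = 0.6294 × 2.5% × (1 − 26.9%) = 1.1503%.
Required equity contribution = 4.52% − 1.1503% = 3.3697%  ⇒  Re = 9.0931%.
CAPM: 9.0931% = 2.05% + β × 6.54%  ⇒  β = 1.0769.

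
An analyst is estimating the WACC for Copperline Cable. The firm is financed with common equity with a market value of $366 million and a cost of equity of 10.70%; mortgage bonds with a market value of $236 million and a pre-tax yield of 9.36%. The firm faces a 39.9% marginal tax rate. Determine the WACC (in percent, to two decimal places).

Total capital V = 366 + 236 = 602.
Equity: weight = 366/602 = 0.6080; cost = 10.7%.
Mortgage bonds: weight = 236/602 = 0.3920; after-tax cost = 9.36% × (1 − 39.9%) = 5.6254%.
WACC = 0.6080 × 10.7000% + 0.3920 × 5.6254% = 8.7106%.

8.71%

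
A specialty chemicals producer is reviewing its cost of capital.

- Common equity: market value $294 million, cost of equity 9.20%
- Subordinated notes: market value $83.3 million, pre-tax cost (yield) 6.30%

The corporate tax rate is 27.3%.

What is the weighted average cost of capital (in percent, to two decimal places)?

Total capital V = 294 + 83.3 = 377.3.
Equity: weight = 294/377.3 = 0.7792; cost = 9.2%.
Subordinated notes: weight = 83.3/377.3 = 0.2208; after-tax cost = 6.3% × (1 − 27.3%) = 4.5801%.
WACC = 0.7792 × 9.2000% + 0.2208 × 4.5801% = 8.1800%.

8.18%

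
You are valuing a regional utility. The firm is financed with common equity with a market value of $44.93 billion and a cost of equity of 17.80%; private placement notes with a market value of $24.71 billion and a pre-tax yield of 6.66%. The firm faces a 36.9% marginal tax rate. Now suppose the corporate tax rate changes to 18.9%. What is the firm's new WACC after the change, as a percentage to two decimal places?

13.40%

After the change:
Total capital V = 44.93 + 24.71 = 69.64.
Equity: weight = 44.93/69.64 = 0.6452; cost = 17.8%.
Private placement notes: weight = 24.71/69.64 = 0.3548; after-tax cost = 6.66% × (1 − 18.9%) = 5.4013%.
WACC = 0.6452 × 17.8000% + 0.3548 × 5.4013% = 13.4006%.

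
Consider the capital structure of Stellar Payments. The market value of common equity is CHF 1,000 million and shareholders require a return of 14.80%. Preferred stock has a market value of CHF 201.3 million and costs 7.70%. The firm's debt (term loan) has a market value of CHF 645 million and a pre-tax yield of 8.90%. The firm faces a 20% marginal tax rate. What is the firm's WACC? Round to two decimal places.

Total capital V = 1000 + 201.3 + 645 = 1846.3.
Equity: weight = 1000/1846.3 = 0.5416; cost = 14.8%.
Preferred: weight = 201.3/1846.3 = 0.1090; cost = 7.7%.
Term loan: weight = 645/1846.3 = 0.3493; after-tax cost = 8.9% × (1 − 20%) = 7.1200%.
WACC = 0.5416 × 14.8000% + 0.1090 × 7.7000% + 0.3493 × 7.1200% = 11.3429%.

11.34%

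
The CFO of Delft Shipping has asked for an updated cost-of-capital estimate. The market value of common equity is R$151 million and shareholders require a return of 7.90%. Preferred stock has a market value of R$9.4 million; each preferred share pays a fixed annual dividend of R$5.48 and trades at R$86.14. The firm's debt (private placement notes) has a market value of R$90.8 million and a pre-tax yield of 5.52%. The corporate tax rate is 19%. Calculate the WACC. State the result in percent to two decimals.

Cost of preferred: Rp = 5.48 / 86.14 = 6.3617%.
Total capital V = 151 + 9.4 + 90.8 = 251.2.
Equity: weight = 151/251.2 = 0.6011; cost = 7.9%.
Preferred: weight = 9.4/251.2 = 0.0374; cost = 6.3617%.
Private placement notes: weight = 90.8/251.2 = 0.3615; after-tax cost = 5.52% × (1 − 19%) = 4.4712%.
WACC = 0.6011 × 7.9000% + 0.0374 × 6.3617% + 0.3615 × 4.4712% = 6.6030%.

6.60%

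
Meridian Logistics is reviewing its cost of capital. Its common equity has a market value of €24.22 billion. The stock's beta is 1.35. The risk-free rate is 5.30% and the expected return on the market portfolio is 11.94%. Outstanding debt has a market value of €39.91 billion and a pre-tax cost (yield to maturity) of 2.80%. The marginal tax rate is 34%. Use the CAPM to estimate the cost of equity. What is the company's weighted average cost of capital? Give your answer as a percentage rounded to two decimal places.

6.54%

Market risk premium = 11.94% − 5.3% = 6.64%.
Cost of equity via CAPM: Re = 5.3% + 1.35 × 6.64% = 14.2640%.
Total capital V = 24.22 + 39.91 = 64.13.
Equity: weight = 24.22/64.13 = 0.3777; cost = 14.264%.
Debt: weight = 39.91/64.13 = 0.6223; after-tax cost = 2.8% × (1 − 34%) = 1.8480%.
WACC = 0.3777 × 14.2640% + 0.6223 × 1.8480% = 6.5372%.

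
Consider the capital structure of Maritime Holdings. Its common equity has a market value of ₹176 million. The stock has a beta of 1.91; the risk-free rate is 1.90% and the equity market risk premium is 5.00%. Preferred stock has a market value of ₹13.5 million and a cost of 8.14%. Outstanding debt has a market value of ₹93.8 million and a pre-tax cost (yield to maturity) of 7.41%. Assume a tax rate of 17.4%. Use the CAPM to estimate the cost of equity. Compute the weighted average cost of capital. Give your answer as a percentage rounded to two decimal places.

9.53%

Cost of equity via CAPM: Re = 1.9% + 1.91 × 5.0% = 11.4500%.
Total capital V = 176 + 13.5 + 93.8 = 283.3.
Equity: weight = 176/283.3 = 0.6212; cost = 11.45%.
Preferred: weight = 13.5/283.3 = 0.0477; cost = 8.14%.
Debt: weight = 93.8/283.3 = 0.3311; after-tax cost = 7.41% × (1 − 17.4%) = 6.1207%.
WACC = 0.6212 × 11.4500% + 0.0477 × 8.1400% + 0.3311 × 6.1207% = 9.5277%.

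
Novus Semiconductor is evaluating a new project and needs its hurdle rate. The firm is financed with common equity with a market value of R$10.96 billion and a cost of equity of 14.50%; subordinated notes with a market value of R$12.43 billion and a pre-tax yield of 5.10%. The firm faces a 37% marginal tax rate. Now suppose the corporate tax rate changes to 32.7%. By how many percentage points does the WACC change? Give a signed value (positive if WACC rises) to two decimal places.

Current WACC:
Total capital V = 10.96 + 12.43 = 23.39.
Equity: weight = 10.96/23.39 = 0.4686; cost = 14.5%.
Subordinated notes: weight = 12.43/23.39 = 0.5314; after-tax cost = 5.1% × (1 − 37%) = 3.2130%.
WACC = 0.4686 × 14.5000% + 0.5314 × 3.2130% = 8.5018%.
After the change:
Total capital V = 10.96 + 12.43 = 23.39.
Equity: weight = 10.96/23.39 = 0.4686; cost = 14.5%.
Subordinated notes: weight = 12.43/23.39 = 0.5314; after-tax cost = 5.1% × (1 − 32.7%) = 3.4323%.
WACC = 0.4686 × 14.5000% + 0.5314 × 3.4323% = 8.6184%.
Change in WACC = 8.6184% − 8.5018% = 0.1165 pp.

+0.12 pp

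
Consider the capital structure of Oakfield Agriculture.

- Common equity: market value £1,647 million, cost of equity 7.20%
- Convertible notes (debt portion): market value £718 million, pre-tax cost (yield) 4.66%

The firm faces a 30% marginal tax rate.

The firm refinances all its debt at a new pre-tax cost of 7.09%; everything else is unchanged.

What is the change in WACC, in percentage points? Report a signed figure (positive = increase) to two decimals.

Current WACC:
Total capital V = 1647 + 718 = 2365.
Equity: weight = 1647/2365 = 0.6964; cost = 7.2%.
Convertible notes (debt portion): weight = 718/2365 = 0.3036; after-tax cost = 4.66% × (1 − 30%) = 3.2620%.
WACC = 0.6964 × 7.2000% + 0.3036 × 3.2620% = 6.0044%.
After the change:
Total capital V = 1647 + 718 = 2365.
Equity: weight = 1647/2365 = 0.6964; cost = 7.2%.
Convertible notes (debt portion): weight = 718/2365 = 0.3036; after-tax cost = 7.09% × (1 − 30%) = 4.9630%.
WACC = 0.6964 × 7.2000% + 0.3036 × 4.9630% = 6.5209%.
Change in WACC = 6.5209% − 6.0044% = 0.5164 pp.

+0.52 pp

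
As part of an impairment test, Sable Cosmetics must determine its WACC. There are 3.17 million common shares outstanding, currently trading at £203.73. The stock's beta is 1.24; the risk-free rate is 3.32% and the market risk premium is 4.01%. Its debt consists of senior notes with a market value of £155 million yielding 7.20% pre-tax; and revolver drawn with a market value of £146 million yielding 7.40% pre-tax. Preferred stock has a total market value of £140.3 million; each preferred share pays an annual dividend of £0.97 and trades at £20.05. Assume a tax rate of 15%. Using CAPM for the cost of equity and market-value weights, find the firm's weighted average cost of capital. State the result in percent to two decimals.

7.27%

Cost of equity via CAPM: Re = 3.32% + 1.24 × 4.01% = 8.2924%.
Cost of preferred: Rp = 0.97 / 20.05 = 4.8379%.
Market value of equity E = 203.73 × 3.17m = 645.8241m.
Total capital V = 645.8241 + 140.3 + 155 + 146 = 1087.1241.
Equity: weight = 645.8241/1087.1241 = 0.5941; cost = 8.2924%.
Preferred: weight = 140.3/1087.1241 = 0.1291; cost = 4.8379%.
Senior notes: weight = 155/1087.1241 = 0.1426; after-tax cost = 7.2% × (1 − 15%) = 6.1200%.
Revolver drawn: weight = 146/1087.1241 = 0.1343; after-tax cost = 7.4% × (1 − 15%) = 6.2900%.
WACC = 0.5941 × 8.2924% + 0.1291 × 4.8379% + 0.1426 × 6.1200% + 0.1343 × 6.2900% = 7.2679%.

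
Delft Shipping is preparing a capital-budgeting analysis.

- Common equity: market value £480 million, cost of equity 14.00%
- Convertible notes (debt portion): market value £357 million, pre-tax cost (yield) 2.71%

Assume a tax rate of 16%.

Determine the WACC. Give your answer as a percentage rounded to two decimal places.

9.00%

Total capital V = 480 + 357 = 837.
Equity: weight = 480/837 = 0.5735; cost = 14%.
Convertible notes (debt portion): weight = 357/837 = 0.4265; after-tax cost = 2.71% × (1 − 16%) = 2.2764%.
WACC = 0.5735 × 14.0000% + 0.4265 × 2.2764% = 8.9996%.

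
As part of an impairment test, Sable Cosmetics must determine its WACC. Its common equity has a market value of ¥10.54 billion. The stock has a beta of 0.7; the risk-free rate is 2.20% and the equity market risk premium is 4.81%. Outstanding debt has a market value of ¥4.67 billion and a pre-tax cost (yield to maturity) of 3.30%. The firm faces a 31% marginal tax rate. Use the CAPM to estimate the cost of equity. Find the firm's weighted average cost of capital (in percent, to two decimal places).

Cost of equity via CAPM: Re = 2.2% + 0.7 × 4.81% = 5.5670%.
Total capital V = 10.54 + 4.67 = 15.21.
Equity: weight = 10.54/15.21 = 0.6930; cost = 5.567%.
Debt: weight = 4.67/15.21 = 0.3070; after-tax cost = 3.3% × (1 − 31%) = 2.2770%.
WACC = 0.6930 × 5.5670% + 0.3070 × 2.2770% = 4.5569%.

4.56%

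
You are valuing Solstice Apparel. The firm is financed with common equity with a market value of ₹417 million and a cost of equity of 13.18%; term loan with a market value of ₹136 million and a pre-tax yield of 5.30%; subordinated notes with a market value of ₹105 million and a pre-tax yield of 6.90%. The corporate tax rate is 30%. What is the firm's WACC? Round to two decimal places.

Total capital V = 417 + 136 + 105 = 658.
Equity: weight = 417/658 = 0.6337; cost = 13.18%.
Term loan: weight = 136/658 = 0.2067; after-tax cost = 5.3% × (1 − 30%) = 3.7100%.
Subordinated notes: weight = 105/658 = 0.1596; after-tax cost = 6.9% × (1 − 30%) = 4.8300%.
WACC = 0.6337 × 13.1800% + 0.2067 × 3.7100% + 0.1596 × 4.8300% = 9.8902%.

9.89%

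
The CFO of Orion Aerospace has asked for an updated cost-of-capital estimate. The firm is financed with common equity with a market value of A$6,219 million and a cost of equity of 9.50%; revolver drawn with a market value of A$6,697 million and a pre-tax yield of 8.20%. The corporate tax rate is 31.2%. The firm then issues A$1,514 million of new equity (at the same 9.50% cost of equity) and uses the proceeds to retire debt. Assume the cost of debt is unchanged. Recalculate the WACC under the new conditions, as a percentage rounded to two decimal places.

7.95%

After the change:
Total capital V = 7733 + 5183 = 12916.
Equity: weight = 7733/12916 = 0.5987; cost = 9.5%.
Revolver drawn: weight = 5183/12916 = 0.4013; after-tax cost = 8.2% × (1 − 31.2%) = 5.6416%.
WACC = 0.5987 × 9.5000% + 0.4013 × 5.6416% = 7.9517%.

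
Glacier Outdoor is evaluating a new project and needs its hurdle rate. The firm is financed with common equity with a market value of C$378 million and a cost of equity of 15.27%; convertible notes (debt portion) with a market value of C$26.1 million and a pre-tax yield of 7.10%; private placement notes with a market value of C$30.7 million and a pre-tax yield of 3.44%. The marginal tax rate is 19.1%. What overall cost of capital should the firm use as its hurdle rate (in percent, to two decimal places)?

Total capital V = 378 + 26.1 + 30.7 = 434.8.
Equity: weight = 378/434.8 = 0.8694; cost = 15.27%.
Convertible notes (debt portion): weight = 26.1/434.8 = 0.0600; after-tax cost = 7.1% × (1 − 19.1%) = 5.7439%.
Private placement notes: weight = 30.7/434.8 = 0.0706; after-tax cost = 3.44% × (1 − 19.1%) = 2.7830%.
WACC = 0.8694 × 15.2700% + 0.0600 × 5.7439% + 0.0706 × 2.7830% = 13.8165%.

13.82%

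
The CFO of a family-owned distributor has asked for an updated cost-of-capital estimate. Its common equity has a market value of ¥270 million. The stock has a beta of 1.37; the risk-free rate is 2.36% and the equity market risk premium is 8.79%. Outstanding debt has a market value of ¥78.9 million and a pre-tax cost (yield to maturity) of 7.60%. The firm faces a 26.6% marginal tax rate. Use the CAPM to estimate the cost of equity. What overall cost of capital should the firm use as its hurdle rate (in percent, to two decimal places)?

Cost of equity via CAPM: Re = 2.36% + 1.37 × 8.79% = 14.4023%.
Total capital V = 270 + 78.9 = 348.9.
Equity: weight = 270/348.9 = 0.7739; cost = 14.4023%.
Debt: weight = 78.9/348.9 = 0.2261; after-tax cost = 7.6% × (1 − 26.6%) = 5.5784%.
WACC = 0.7739 × 14.4023% + 0.2261 × 5.5784% = 12.4069%.

12.41%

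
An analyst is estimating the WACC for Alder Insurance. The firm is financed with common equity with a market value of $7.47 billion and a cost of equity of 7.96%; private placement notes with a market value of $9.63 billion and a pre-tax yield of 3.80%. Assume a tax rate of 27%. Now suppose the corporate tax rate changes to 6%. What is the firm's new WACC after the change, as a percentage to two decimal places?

After the change:
Total capital V = 7.47 + 9.63 = 17.1.
Equity: weight = 7.47/17.1 = 0.4368; cost = 7.96%.
Private placement notes: weight = 9.63/17.1 = 0.5632; after-tax cost = 3.8% × (1 − 6%) = 3.5720%.
WACC = 0.4368 × 7.9600% + 0.5632 × 3.5720% = 5.4889%.

5.49%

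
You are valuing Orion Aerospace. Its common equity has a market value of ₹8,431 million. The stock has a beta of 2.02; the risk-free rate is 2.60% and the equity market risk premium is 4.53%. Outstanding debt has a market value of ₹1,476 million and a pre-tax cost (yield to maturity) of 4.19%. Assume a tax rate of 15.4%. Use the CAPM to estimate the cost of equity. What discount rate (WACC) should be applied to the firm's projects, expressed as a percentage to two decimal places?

10.53%

Cost of equity via CAPM: Re = 2.6% + 2.02 × 4.53% = 11.7506%.
Total capital V = 8431 + 1476 = 9907.
Equity: weight = 8431/9907 = 0.8510; cost = 11.7506%.
Debt: weight = 1476/9907 = 0.1490; after-tax cost = 4.19% × (1 − 15.4%) = 3.5447%.
WACC = 0.8510 × 11.7506% + 0.1490 × 3.5447% = 10.5280%.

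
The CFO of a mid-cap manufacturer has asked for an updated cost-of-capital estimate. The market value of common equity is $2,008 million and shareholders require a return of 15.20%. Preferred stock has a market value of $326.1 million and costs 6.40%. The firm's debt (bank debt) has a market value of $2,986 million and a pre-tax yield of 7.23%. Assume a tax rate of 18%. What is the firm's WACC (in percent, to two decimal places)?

Total capital V = 2008 + 326.1 + 2986 = 5320.1.
Equity: weight = 2008/5320.1 = 0.3774; cost = 15.2%.
Preferred: weight = 326.1/5320.1 = 0.0613; cost = 6.4%.
Bank debt: weight = 2986/5320.1 = 0.5613; after-tax cost = 7.23% × (1 − 18%) = 5.9286%.
WACC = 0.3774 × 15.2000% + 0.0613 × 6.4000% + 0.5613 × 5.9286% = 9.4569%.

9.46%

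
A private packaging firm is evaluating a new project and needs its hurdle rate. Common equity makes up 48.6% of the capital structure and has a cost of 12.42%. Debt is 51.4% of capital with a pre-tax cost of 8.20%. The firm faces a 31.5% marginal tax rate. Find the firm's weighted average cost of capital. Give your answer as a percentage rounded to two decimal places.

After-tax cost of debt = 8.2% × (1 − 31.5%) = 5.6170%.
WACC = 0.486 × 12.4200% + 0.514 × 5.6170% = 8.9233%.

8.92%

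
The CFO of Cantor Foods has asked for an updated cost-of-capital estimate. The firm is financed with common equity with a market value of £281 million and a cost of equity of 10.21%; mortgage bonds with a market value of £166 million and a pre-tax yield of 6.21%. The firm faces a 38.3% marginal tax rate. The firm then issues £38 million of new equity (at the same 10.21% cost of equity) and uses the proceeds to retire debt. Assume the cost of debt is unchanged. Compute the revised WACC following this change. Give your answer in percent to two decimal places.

8.38%

After the change:
Total capital V = 319 + 128 = 447.
Equity: weight = 319/447 = 0.7136; cost = 10.21%.
Mortgage bonds: weight = 128/447 = 0.2864; after-tax cost = 6.21% × (1 − 38.3%) = 3.8316%.
WACC = 0.7136 × 10.2100% + 0.2864 × 3.8316% = 8.3835%.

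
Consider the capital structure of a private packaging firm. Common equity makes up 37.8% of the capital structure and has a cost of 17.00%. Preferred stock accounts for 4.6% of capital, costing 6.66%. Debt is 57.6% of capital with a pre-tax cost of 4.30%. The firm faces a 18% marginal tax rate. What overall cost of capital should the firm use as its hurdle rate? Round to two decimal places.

After-tax cost of debt = 4.3% × (1 − 18%) = 3.5260%.
WACC = 0.378 × 17.0000% + 0.046 × 6.6600% + 0.576 × 3.5260% = 8.7633%.

8.76%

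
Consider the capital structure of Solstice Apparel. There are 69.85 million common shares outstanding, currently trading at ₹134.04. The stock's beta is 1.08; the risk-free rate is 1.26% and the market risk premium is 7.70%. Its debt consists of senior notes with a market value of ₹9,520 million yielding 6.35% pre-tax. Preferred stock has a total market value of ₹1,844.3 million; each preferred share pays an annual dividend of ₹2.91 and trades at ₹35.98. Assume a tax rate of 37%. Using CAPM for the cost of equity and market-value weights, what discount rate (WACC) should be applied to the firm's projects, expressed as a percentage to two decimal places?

Cost of equity via CAPM: Re = 1.26% + 1.08 × 7.7% = 9.5760%.
Cost of preferred: Rp = 2.91 / 35.98 = 8.0878%.
Market value of equity E = 134.04 × 69.85m = 9362.694m.
Total capital V = 9362.694 + 1844.3 + 9520 = 20726.994.
Equity: weight = 9362.694/20726.994 = 0.4517; cost = 9.576%.
Preferred: weight = 1844.3/20726.994 = 0.0890; cost = 8.0878%.
Senior notes: weight = 9520/20726.994 = 0.4593; after-tax cost = 6.35% × (1 − 37%) = 4.0005%.
WACC = 0.4517 × 9.5760% + 0.0890 × 8.0878% + 0.4593 × 4.0005% = 6.8827%.

6.88%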